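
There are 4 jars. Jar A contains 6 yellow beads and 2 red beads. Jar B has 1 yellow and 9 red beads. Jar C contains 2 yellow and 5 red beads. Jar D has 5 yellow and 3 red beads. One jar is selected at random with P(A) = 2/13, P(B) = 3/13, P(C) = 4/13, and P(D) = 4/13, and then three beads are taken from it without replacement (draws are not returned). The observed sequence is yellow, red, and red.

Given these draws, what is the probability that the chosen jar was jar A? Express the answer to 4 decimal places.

0.0479

Under each hypothesis, the probability of the observed sequence is: P(data | jar A) = (6/8)(2/7)(1/6) = 0.035714; P(data | jar B) = (1/10)(9/9)(8/8) = 0.1; P(data | jar C) = (2/7)(5/6)(4/5) = 0.19048; P(data | jar D) = (5/8)(3/7)(2/6) = 0.089286.
The prior-weighted likelihoods are 2/13 · 0.035714 = 0.0054945, 3/13 · 0.1 = 0.023077, 4/13 · 0.19048 = 0.058608, 4/13 · 0.089286 = 0.027473; with total 0.11465.
Hence P(jar A | data) = (0.0054945) / (0.11465) = 0.047923.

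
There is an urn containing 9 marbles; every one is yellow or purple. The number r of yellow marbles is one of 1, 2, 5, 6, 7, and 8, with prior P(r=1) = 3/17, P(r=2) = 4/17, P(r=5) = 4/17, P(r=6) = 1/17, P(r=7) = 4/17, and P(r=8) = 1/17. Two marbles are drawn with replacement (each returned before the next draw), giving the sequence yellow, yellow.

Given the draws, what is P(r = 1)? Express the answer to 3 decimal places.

For each hypothesis, P(data | H) works out to: P(data | r = 1) = (1/9)(1/9) = 0.012346; P(data | r = 2) = (2/9)(2/9) = 0.049383; P(data | r = 5) = (5/9)(5/9) = 0.30864; P(data | r = 6) = (6/9)(6/9) = 0.44444; P(data | r = 7) = (7/9)(7/9) = 0.60494; P(data | r = 8) = (8/9)(8/9) = 0.79012.
Weighting by the prior gives 3/17 · 0.012346 = 0.0021786, 4/17 · 0.049383 = 0.011619, 4/17 · 0.30864 = 0.072622, 1/17 · 0.44444 = 0.026144, 4/17 · 0.60494 = 0.14234, 1/17 · 0.79012 = 0.046478; summing to 0.30138.
Hence P(r = 1 | data) = (0.0021786) / (0.30138) = 0.0072289.

0.007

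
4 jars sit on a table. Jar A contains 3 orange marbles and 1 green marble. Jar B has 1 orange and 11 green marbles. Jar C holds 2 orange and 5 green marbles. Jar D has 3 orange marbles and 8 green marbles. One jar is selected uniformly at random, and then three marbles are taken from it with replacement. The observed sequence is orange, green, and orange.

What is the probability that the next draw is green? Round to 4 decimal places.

0.4703

The likelihood of the observed sequence under each hypothesis: P(data | jar A) = (3/4)(1/4)(3/4) = 0.14062; P(data | jar B) = (1/12)(11/12)(1/12) = 0.0063657; P(data | jar C) = (2/7)(5/7)(2/7) = 0.058309; P(data | jar D) = (3/11)(8/11)(3/11) = 0.054095.
Weighting by the prior gives 1/4 · 0.14062 = 0.035156, 1/4 · 0.0063657 = 0.0015914, 1/4 · 0.058309 = 0.014577, 1/4 · 0.054095 = 0.013524; with total 0.064849.
Dividing through by the total gives posterior P(jar A | data) = 0.54213, P(jar B | data) = 0.024541, P(jar C | data) = 0.22479, P(jar D | data) = 0.20854.
So P(green next | data) = Σ P(green next | H) P(H | data) = (1/4)(0.54213) + (11/12)(0.024541) + (5/7)(0.22479) + (8/11)(0.20854) = 0.47026.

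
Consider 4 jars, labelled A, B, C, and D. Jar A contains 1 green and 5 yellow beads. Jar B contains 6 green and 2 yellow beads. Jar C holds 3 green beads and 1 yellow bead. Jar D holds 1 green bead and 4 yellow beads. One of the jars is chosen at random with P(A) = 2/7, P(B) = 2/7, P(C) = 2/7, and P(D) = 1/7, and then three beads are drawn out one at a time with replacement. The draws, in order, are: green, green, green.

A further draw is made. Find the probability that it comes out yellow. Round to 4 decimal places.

0.2557

Under each hypothesis, the probability of the observed sequence is: P(data | jar A) = (1/6)(1/6)(1/6) = 0.0046296; P(data | jar B) = (6/8)(6/8)(6/8) = 0.42188; P(data | jar C) = (3/4)(3/4)(3/4) = 0.42188; P(data | jar D) = (1/5)(1/5)(1/5) = 0.008.
The prior-weighted likelihoods are 2/7 · 0.0046296 = 0.0013228, 2/7 · 0.42188 = 0.12054, 2/7 · 0.42188 = 0.12054, 1/7 · 0.008 = 0.0011429; with total 0.24354.
Normalising, the posterior is P(jar A | data) = 0.0054314, P(jar B | data) = 0.49494, P(jar C | data) = 0.49494, P(jar D | data) = 0.0046927.
So P(yellow next | data) = Σ P(yellow next | H) P(H | data) = (5/6)(0.0054314) + (1/4)(0.49494) + (1/4)(0.49494) + (4/5)(0.0046927) = 0.25575.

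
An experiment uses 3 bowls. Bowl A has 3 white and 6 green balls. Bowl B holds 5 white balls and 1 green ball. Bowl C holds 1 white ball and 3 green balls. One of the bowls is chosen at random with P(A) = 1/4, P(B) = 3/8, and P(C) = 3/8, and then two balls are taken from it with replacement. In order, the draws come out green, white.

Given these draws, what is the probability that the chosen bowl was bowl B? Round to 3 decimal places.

For each hypothesis, P(data | H) works out to: P(data | bowl A) = (6/9)(3/9) = 0.22222; P(data | bowl B) = (1/6)(5/6) = 0.13889; P(data | bowl C) = (3/4)(1/4) = 0.1875.
Multiplying each by its prior: 1/4 · 0.22222 = 0.055556, 3/8 · 0.13889 = 0.052083, 3/8 · 0.1875 = 0.070312; with total 0.17795.
So P(bowl B | data) = (0.052083) / (0.17795) = 0.29268.

0.293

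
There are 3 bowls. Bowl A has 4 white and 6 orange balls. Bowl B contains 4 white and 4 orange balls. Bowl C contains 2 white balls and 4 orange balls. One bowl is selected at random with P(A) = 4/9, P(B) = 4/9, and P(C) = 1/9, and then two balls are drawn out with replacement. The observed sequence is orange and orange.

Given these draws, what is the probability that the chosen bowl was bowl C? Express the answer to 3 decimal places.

For each hypothesis, P(data | H) works out to: P(data | bowl A) = (6/10)(6/10) = 0.36; P(data | bowl B) = (4/8)(4/8) = 0.25; P(data | bowl C) = (4/6)(4/6) = 0.44444.
Weighting by the prior gives 4/9 · 0.36 = 0.16, 4/9 · 0.25 = 0.11111, 1/9 · 0.44444 = 0.049383; these sum to 0.32049.
Hence P(bowl C | data) = (0.049383) / (0.32049) = 0.15408.

0.154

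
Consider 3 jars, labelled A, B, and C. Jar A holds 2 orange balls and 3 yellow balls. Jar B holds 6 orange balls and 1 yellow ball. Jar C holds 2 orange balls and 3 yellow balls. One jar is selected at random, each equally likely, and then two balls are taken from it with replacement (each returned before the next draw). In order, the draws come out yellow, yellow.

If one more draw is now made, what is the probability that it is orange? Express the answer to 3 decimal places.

0.413

For each hypothesis, P(data | H) works out to: P(data | jar A) = (3/5)(3/5) = 0.36; P(data | jar B) = (1/7)(1/7) = 0.020408; P(data | jar C) = (3/5)(3/5) = 0.36.
Multiplying each by its prior: 1/3 · 0.36 = 0.12, 1/3 · 0.020408 = 0.0068027, 1/3 · 0.36 = 0.12; with total 0.2468.
The posterior is then P(jar A | data) = 0.48622, P(jar B | data) = 0.027563, P(jar C | data) = 0.48622.
Averaging over the posterior, P(orange next | data) = (2/5)(0.48622) + (6/7)(0.027563) + (2/5)(0.48622) = 0.4126.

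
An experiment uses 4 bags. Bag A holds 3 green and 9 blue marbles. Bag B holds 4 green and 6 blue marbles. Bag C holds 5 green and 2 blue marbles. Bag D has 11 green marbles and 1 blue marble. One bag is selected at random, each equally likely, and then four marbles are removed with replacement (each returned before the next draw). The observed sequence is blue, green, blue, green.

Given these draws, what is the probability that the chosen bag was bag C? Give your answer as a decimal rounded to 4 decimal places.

0.2970

For each hypothesis, P(data | H) works out to: P(data | bag A) = (9/12)(3/12)(9/12)(3/12) = 0.035156; P(data | bag B) = (6/10)(4/10)(6/10)(4/10) = 0.0576; P(data | bag C) = (2/7)(5/7)(2/7)(5/7) = 0.041649; P(data | bag D) = (1/12)(11/12)(1/12)(11/12) = 0.0058353.
Weighting by the prior gives 1/4 · 0.035156 = 0.0087891, 1/4 · 0.0576 = 0.0144, 1/4 · 0.041649 = 0.010412, 1/4 · 0.0058353 = 0.0014588; summing to 0.03506.
So P(bag C | data) = (0.010412) / (0.03506) = 0.29698.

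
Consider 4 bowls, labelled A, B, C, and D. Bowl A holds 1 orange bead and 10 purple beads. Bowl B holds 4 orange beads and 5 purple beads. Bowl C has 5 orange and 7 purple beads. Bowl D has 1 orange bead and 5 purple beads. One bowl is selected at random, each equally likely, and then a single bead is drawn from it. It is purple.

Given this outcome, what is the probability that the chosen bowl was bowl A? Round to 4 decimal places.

Compute the likelihood of this draw for each case: P(data | bowl A) = (10/11) = 0.90909; P(data | bowl B) = (5/9) = 0.55556; P(data | bowl C) = (7/12) = 0.58333; P(data | bowl D) = (5/6) = 0.83333.
Weighting by the prior gives 1/4 · 0.90909 = 0.22727, 1/4 · 0.55556 = 0.13889, 1/4 · 0.58333 = 0.14583, 1/4 · 0.83333 = 0.20833; summing to 0.72033.
Therefore the posterior P(bowl A | data) = (0.22727) / (0.72033) = 0.31551.

0.3155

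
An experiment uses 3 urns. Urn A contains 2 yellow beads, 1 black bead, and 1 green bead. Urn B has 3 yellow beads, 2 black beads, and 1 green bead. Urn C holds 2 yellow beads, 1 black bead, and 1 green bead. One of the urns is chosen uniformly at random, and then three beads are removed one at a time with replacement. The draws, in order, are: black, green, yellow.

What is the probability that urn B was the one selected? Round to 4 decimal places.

0.3077

The likelihood of the observed sequence under each hypothesis: P(data | urn A) = (1/4)(1/4)(2/4) = 1/32; P(data | urn B) = (2/6)(1/6)(3/6) = 1/36; P(data | urn C) = (1/4)(1/4)(2/4) = 1/32.
Weighting by the prior gives 1/3 · 1/32 = 1/96, 1/3 · 1/36 = 1/108, 1/3 · 1/32 = 1/96; summing to 13/432.
By Bayes' rule, P(urn B | data) = (1/108) / (13/432) = 4/13.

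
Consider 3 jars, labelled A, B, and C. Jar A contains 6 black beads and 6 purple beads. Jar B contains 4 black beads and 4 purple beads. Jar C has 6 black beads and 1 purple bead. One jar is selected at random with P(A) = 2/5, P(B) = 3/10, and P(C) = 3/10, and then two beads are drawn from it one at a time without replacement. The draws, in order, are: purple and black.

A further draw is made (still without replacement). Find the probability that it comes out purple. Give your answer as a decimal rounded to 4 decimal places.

0.4098

Under each hypothesis, the probability of the observed sequence is: P(data | jar A) = (6/12)(6/11) = 3/11; P(data | jar B) = (4/8)(4/7) = 2/7; P(data | jar C) = (1/7)(6/6) = 1/7.
Multiplying each by its prior: 2/5 · 3/11 = 6/55, 3/10 · 2/7 = 3/35, 3/10 · 1/7 = 3/70; summing to 183/770.
Dividing through by the total gives posterior P(jar A | data) = 28/61, P(jar B | data) = 22/61, P(jar C | data) = 11/61.
Averaging over the posterior, P(purple next | data) = (1/2)(28/61) + (1/2)(22/61) + (0)(11/61) = 25/61.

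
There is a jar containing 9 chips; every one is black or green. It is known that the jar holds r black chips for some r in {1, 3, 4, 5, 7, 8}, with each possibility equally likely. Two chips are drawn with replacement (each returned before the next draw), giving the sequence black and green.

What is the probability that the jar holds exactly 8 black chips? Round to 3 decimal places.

0.091

Under each hypothesis, the probability of the observed sequence is: P(data | r = 1) = (1/9)(8/9) = 8/81; P(data | r = 3) = (3/9)(6/9) = 2/9; P(data | r = 4) = (4/9)(5/9) = 20/81; P(data | r = 5) = (5/9)(4/9) = 20/81; P(data | r = 7) = (7/9)(2/9) = 14/81; P(data | r = 8) = (8/9)(1/9) = 8/81.
Weighting by the prior gives 1/6 · 8/81 = 4/243, 1/6 · 2/9 = 1/27, 1/6 · 20/81 = 10/243, 1/6 · 20/81 = 10/243, 1/6 · 14/81 = 7/243, 1/6 · 8/81 = 4/243; these sum to 44/243.
By Bayes' rule, P(r = 8 | data) = (4/243) / (44/243) = 1/11.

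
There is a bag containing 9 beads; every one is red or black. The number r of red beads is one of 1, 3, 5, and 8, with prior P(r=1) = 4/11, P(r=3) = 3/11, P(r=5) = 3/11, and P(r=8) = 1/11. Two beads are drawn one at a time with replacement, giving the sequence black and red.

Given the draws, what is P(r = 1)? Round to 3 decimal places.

0.208

Under each hypothesis, the probability of the observed sequence is: P(data | r = 1) = (8/9)(1/9) = 8/81; P(data | r = 3) = (6/9)(3/9) = 2/9; P(data | r = 5) = (4/9)(5/9) = 20/81; P(data | r = 8) = (1/9)(8/9) = 8/81.
Weighting by the prior gives 4/11 · 8/81 = 32/891, 3/11 · 2/9 = 2/33, 3/11 · 20/81 = 20/297, 1/11 · 8/81 = 8/891; summing to 14/81.
So P(r = 1 | data) = (32/891) / (14/81) = 16/77.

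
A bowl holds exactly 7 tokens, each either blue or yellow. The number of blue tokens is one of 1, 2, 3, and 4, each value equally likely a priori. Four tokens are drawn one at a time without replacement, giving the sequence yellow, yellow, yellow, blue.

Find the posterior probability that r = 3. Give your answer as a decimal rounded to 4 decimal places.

0.2143

Compute the likelihood of the observed sequence for each case: P(data | r = 1) = (6/7)(5/6)(4/5)(1/4) = 1/7; P(data | r = 2) = (5/7)(4/6)(3/5)(2/4) = 1/7; P(data | r = 3) = (4/7)(3/6)(2/5)(3/4) = 3/35; P(data | r = 4) = (3/7)(2/6)(1/5)(4/4) = 1/35.
Multiplying each by its prior: 1/4 · 1/7 = 1/28, 1/4 · 1/7 = 1/28, 1/4 · 3/35 = 3/140, 1/4 · 1/35 = 1/140; summing to 1/10.
By Bayes' rule, P(r = 3 | data) = (3/140) / (1/10) = 3/14.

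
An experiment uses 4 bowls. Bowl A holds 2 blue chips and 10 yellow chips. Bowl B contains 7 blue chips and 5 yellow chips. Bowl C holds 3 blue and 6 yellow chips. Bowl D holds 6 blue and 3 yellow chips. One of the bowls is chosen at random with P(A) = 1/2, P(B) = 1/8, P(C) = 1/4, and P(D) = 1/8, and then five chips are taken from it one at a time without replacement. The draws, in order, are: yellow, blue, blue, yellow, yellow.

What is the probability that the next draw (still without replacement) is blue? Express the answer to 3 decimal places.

0.281

The likelihood of the observed sequence under each hypothesis: P(data | bowl A) = (10/12)(2/11)(1/10)(9/9)(8/8) = 0.015152; P(data | bowl B) = (5/12)(7/11)(6/10)(4/9)(3/8) = 0.026515; P(data | bowl C) = (6/9)(3/8)(2/7)(5/6)(4/5) = 0.047619; P(data | bowl D) = (3/9)(6/8)(5/7)(2/6)(1/5) = 0.011905.
The prior-weighted likelihoods are 1/2 · 0.015152 = 0.0075758, 1/8 · 0.026515 = 0.0033144, 1/4 · 0.047619 = 0.011905, 1/8 · 0.011905 = 0.0014881; with total 0.024283.
The posterior is then P(bowl A | data) = 0.31198, P(bowl B | data) = 0.13649, P(bowl C | data) = 0.49025, P(bowl D | data) = 0.061281.
So P(blue next | data) = Σ P(blue next | H) P(H | data) = (0)(0.31198) + (5/7)(0.13649) + (1/4)(0.49025) + (1)(0.061281) = 0.28134.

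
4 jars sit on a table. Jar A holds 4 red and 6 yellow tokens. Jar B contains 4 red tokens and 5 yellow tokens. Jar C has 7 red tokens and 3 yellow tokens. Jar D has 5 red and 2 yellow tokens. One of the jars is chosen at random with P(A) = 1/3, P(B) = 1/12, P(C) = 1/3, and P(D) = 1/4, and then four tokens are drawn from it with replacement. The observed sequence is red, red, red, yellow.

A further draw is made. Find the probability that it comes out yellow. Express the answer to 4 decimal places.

0.3584

Compute the likelihood of the observed sequence for each case: P(data | jar A) = (4/10)(4/10)(4/10)(6/10) = 0.0384; P(data | jar B) = (4/9)(4/9)(4/9)(5/9) = 0.048773; P(data | jar C) = (7/10)(7/10)(7/10)(3/10) = 0.1029; P(data | jar D) = (5/7)(5/7)(5/7)(2/7) = 0.10412.
Weighting by the prior gives 1/3 · 0.0384 = 0.0128, 1/12 · 0.048773 = 0.0040644, 1/3 · 0.1029 = 0.0343, 1/4 · 0.10412 = 0.026031; with total 0.077195.
Dividing through by the total gives posterior P(jar A | data) = 0.16581, P(jar B | data) = 0.052651, P(jar C | data) = 0.44433, P(jar D | data) = 0.33721.
So P(yellow next | data) = Σ P(yellow next | H) P(H | data) = (3/5)(0.16581) + (5/9)(0.052651) + (3/10)(0.44433) + (2/7)(0.33721) = 0.35838.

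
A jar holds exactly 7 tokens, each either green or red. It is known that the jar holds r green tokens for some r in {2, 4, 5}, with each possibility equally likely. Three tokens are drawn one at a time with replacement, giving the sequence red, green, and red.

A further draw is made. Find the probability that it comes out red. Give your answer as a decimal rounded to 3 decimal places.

For each hypothesis, P(data | H) works out to: P(data | r = 2) = (5/7)(2/7)(5/7) = 0.14577; P(data | r = 4) = (3/7)(4/7)(3/7) = 0.10496; P(data | r = 5) = (2/7)(5/7)(2/7) = 0.058309.
Multiplying each by its prior: 1/3 · 0.14577 = 0.048591, 1/3 · 0.10496 = 0.034985, 1/3 · 0.058309 = 0.019436; summing to 0.10301.
Normalising, the posterior is P(r = 2 | data) = 0.4717, P(r = 4 | data) = 0.33962, P(r = 5 | data) = 0.18868.
The predictive probability is P(red next | data) = (5/7)(0.4717) + (3/7)(0.33962) + (2/7)(0.18868) = 0.53639.

0.536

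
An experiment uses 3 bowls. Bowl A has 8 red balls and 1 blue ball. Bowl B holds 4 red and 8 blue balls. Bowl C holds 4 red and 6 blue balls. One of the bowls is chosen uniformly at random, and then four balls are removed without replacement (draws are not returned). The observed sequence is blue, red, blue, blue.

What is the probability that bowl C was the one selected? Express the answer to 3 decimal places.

0.457

Under each hypothesis, the probability of the observed sequence is: P(data | bowl A) = (1/9)(8/8)(0/7) = 0; P(data | bowl B) = (8/12)(4/11)(7/10)(6/9) = 0.11313; P(data | bowl C) = (6/10)(4/9)(5/8)(4/7) = 0.095238.
Multiplying each by its prior: 1/3 · 0 = 0, 1/3 · 0.11313 = 0.03771, 1/3 · 0.095238 = 0.031746; with total 0.069456.
So P(bowl C | data) = (0.031746) / (0.069456) = 0.45706.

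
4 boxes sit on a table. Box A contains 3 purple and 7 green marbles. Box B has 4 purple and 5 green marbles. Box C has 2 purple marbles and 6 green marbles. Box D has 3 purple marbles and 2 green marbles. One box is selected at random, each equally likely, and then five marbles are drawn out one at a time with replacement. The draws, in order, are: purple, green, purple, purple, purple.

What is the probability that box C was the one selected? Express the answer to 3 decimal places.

For each hypothesis, P(data | H) works out to: P(data | box A) = (3/10)(7/10)(3/10)(3/10)(3/10) = 0.00567; P(data | box B) = (4/9)(5/9)(4/9)(4/9)(4/9) = 0.021677; P(data | box C) = (2/8)(6/8)(2/8)(2/8)(2/8) = 0.0029297; P(data | box D) = (3/5)(2/5)(3/5)(3/5)(3/5) = 0.05184.
The prior-weighted likelihoods are 1/4 · 0.00567 = 0.0014175, 1/4 · 0.021677 = 0.0054192, 1/4 · 0.0029297 = 0.00073242, 1/4 · 0.05184 = 0.01296; these sum to 0.020529.
By Bayes' rule, P(box C | data) = (0.00073242) / (0.020529) = 0.035677.

0.036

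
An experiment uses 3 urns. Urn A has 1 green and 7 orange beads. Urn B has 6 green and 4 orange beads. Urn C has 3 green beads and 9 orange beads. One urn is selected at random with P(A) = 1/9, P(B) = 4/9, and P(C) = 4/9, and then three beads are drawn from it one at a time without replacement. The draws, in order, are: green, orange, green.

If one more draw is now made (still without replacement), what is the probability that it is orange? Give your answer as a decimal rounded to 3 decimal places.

Compute the likelihood of the observed sequence for each case: P(data | urn A) = (1/8)(7/7)(0/6) = 0; P(data | urn B) = (6/10)(4/9)(5/8) = 0.16667; P(data | urn C) = (3/12)(9/11)(2/10) = 0.040909.
Multiplying each by its prior: 1/9 · 0 = 0, 4/9 · 0.16667 = 0.074074, 4/9 · 0.040909 = 0.018182; summing to 0.092256.
The posterior is then P(urn A | data) = 0, P(urn B | data) = 0.80292, P(urn C | data) = 0.19708.
Averaging over the posterior, P(orange next | data) = (3/7)(0.80292) + (8/9)(0.19708) = 0.51929.

0.519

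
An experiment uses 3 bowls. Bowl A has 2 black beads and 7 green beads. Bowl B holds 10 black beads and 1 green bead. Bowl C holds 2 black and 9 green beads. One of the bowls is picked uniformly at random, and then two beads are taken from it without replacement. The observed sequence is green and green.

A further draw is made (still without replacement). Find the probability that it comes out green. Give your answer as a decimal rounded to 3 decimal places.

For each hypothesis, P(data | H) works out to: P(data | bowl A) = (7/9)(6/8) = 0.58333; P(data | bowl B) = (1/11)(0/10) = 0; P(data | bowl C) = (9/11)(8/10) = 0.65455.
Multiplying each by its prior: 1/3 · 0.58333 = 0.19444, 1/3 · 0 = 0, 1/3 · 0.65455 = 0.21818; these sum to 0.41263.
The posterior is then P(bowl A | data) = 0.47124, P(bowl B | data) = 0, P(bowl C | data) = 0.52876.
Averaging over the posterior, P(green next | data) = (5/7)(0.47124) + (7/9)(0.52876) = 0.74786.

0.748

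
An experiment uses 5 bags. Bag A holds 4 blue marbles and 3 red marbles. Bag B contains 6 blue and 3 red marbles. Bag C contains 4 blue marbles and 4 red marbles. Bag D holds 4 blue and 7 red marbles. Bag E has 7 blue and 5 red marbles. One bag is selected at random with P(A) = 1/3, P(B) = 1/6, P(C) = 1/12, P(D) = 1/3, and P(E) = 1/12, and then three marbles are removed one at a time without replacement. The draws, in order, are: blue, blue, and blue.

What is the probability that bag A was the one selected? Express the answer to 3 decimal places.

0.363

For each hypothesis, P(data | H) works out to: P(data | bag A) = (4/7)(3/6)(2/5) = 0.11429; P(data | bag B) = (6/9)(5/8)(4/7) = 0.2381; P(data | bag C) = (4/8)(3/7)(2/6) = 0.071429; P(data | bag D) = (4/11)(3/10)(2/9) = 0.024242; P(data | bag E) = (7/12)(6/11)(5/10) = 0.15909.
Weighting by the prior gives 1/3 · 0.11429 = 0.038095, 1/6 · 0.2381 = 0.039683, 1/12 · 0.071429 = 0.0059524, 1/3 · 0.024242 = 0.0080808, 1/12 · 0.15909 = 0.013258; summing to 0.10507.
Hence P(bag A | data) = (0.038095) / (0.10507) = 0.36258.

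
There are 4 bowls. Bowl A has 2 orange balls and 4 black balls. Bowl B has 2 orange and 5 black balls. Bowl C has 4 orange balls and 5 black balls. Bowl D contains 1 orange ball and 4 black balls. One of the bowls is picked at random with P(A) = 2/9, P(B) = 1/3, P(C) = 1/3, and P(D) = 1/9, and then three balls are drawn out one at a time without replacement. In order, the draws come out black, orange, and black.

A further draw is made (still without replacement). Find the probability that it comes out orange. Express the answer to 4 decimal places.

0.3121

Under each hypothesis, the probability of the observed sequence is: P(data | bowl A) = (4/6)(2/5)(3/4) = 1/5; P(data | bowl B) = (5/7)(2/6)(4/5) = 4/21; P(data | bowl C) = (5/9)(4/8)(4/7) = 10/63; P(data | bowl D) = (4/5)(1/4)(3/3) = 1/5.
Multiplying each by its prior: 2/9 · 1/5 = 2/45, 1/3 · 4/21 = 4/63, 1/3 · 10/63 = 10/189, 1/9 · 1/5 = 1/45; these sum to 173/945.
Dividing through by the total gives posterior P(bowl A | data) = 42/173, P(bowl B | data) = 60/173, P(bowl C | data) = 50/173, P(bowl D | data) = 21/173.
The predictive probability is P(orange next | data) = (1/3)(42/173) + (1/4)(60/173) + (1/2)(50/173) + (0)(21/173) = 54/173.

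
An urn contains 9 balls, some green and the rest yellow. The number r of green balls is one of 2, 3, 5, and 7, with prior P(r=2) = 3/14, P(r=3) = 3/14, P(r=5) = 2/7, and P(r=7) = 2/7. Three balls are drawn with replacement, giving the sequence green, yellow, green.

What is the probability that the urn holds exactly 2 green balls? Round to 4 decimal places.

For each hypothesis, P(data | H) works out to: P(data | r = 2) = (2/9)(7/9)(2/9) = 0.038409; P(data | r = 3) = (3/9)(6/9)(3/9) = 0.074074; P(data | r = 5) = (5/9)(4/9)(5/9) = 0.13717; P(data | r = 7) = (7/9)(2/9)(7/9) = 0.13443.
Weighting by the prior gives 3/14 · 0.038409 = 0.0082305, 3/14 · 0.074074 = 0.015873, 2/7 · 0.13717 = 0.039193, 2/7 · 0.13443 = 0.038409; these sum to 0.1017.
Therefore the posterior P(r = 2 | data) = (0.0082305) / (0.1017) = 0.080925.

0.0809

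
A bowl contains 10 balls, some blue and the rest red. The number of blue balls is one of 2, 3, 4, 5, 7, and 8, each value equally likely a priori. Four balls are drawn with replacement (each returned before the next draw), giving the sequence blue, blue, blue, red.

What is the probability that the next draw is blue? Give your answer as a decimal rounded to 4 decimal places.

0.6260

For each hypothesis, P(data | H) works out to: P(data | r = 2) = (2/10)(2/10)(2/10)(8/10) = 0.0064; P(data | r = 3) = (3/10)(3/10)(3/10)(7/10) = 0.0189; P(data | r = 4) = (4/10)(4/10)(4/10)(6/10) = 0.0384; P(data | r = 5) = (5/10)(5/10)(5/10)(5/10) = 0.0625; P(data | r = 7) = (7/10)(7/10)(7/10)(3/10) = 0.1029; P(data | r = 8) = (8/10)(8/10)(8/10)(2/10) = 0.1024.
Weighting by the prior gives 1/6 · 0.0064 = 0.0010667, 1/6 · 0.0189 = 0.00315, 1/6 · 0.0384 = 0.0064, 1/6 · 0.0625 = 0.010417, 1/6 · 0.1029 = 0.01715, 1/6 · 0.1024 = 0.017067; these sum to 0.05525.
Normalising, the posterior is P(r = 2 | data) = 0.019306, P(r = 3 | data) = 0.057014, P(r = 4 | data) = 0.11584, P(r = 5 | data) = 0.18854, P(r = 7 | data) = 0.31041, P(r = 8 | data) = 0.3089.
So P(blue next | data) = Σ P(blue next | H) P(H | data) = (1/5)(0.019306) + (3/10)(0.057014) + (2/5)(0.11584) + (1/2)(0.18854) + (7/10)(0.31041) + (4/5)(0.3089) = 0.62597.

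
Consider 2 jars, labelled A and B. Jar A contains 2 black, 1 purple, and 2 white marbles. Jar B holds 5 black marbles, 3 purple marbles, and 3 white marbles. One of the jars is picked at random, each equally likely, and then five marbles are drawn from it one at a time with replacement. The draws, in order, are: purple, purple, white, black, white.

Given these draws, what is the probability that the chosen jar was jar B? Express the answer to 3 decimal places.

0.496

Under each hypothesis, the probability of the observed sequence is: P(data | jar A) = (1/5)(1/5)(2/5)(2/5)(2/5) = 0.00256; P(data | jar B) = (3/11)(3/11)(3/11)(5/11)(3/11) = 0.0025147.
The prior-weighted likelihoods are 1/2 · 0.00256 = 0.00128, 1/2 · 0.0025147 = 0.0012574; with total 0.0025374.
By Bayes' rule, P(jar B | data) = (0.0012574) / (0.0025374) = 0.49554.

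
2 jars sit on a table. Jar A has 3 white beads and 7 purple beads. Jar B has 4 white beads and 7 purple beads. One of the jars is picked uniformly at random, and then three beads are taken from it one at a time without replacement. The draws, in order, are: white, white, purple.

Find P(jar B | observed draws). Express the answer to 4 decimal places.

The likelihood of the observed sequence under each hypothesis: P(data | jar A) = (3/10)(2/9)(7/8) = 7/120; P(data | jar B) = (4/11)(3/10)(7/9) = 14/165.
The prior-weighted likelihoods are 1/2 · 7/120 = 7/240, 1/2 · 14/165 = 7/165; summing to 63/880.
By Bayes' rule, P(jar B | data) = (7/165) / (63/880) = 16/27.

0.5926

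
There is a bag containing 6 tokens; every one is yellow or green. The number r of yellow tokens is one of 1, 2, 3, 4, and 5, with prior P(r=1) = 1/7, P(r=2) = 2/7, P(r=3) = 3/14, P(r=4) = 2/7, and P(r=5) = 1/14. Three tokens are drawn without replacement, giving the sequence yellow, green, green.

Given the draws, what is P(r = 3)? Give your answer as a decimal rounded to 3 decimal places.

For each hypothesis, P(data | H) works out to: P(data | r = 1) = (1/6)(5/5)(4/4) = 1/6; P(data | r = 2) = (2/6)(4/5)(3/4) = 1/5; P(data | r = 3) = (3/6)(3/5)(2/4) = 3/20; P(data | r = 4) = (4/6)(2/5)(1/4) = 1/15; P(data | r = 5) = (5/6)(1/5)(0/4) = 0.
Weighting by the prior gives 1/7 · 1/6 = 1/42, 2/7 · 1/5 = 2/35, 3/14 · 3/20 = 9/280, 2/7 · 1/15 = 2/105, 1/14 · 0 = 0; summing to 37/280.
So P(r = 3 | data) = (9/280) / (37/280) = 9/37.

0.243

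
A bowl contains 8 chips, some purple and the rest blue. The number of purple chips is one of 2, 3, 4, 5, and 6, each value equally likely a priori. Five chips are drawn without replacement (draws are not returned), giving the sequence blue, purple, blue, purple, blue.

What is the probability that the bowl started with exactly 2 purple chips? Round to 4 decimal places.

0.2381

For each hypothesis, P(data | H) works out to: P(data | r = 2) = (6/8)(2/7)(5/6)(1/5)(4/4) = 1/28; P(data | r = 3) = (5/8)(3/7)(4/6)(2/5)(3/4) = 3/56; P(data | r = 4) = (4/8)(4/7)(3/6)(3/5)(2/4) = 3/70; P(data | r = 5) = (3/8)(5/7)(2/6)(4/5)(1/4) = 1/56; P(data | r = 6) = (2/8)(6/7)(1/6)(5/5)(0/4) = 0.
Multiplying each by its prior: 1/5 · 1/28 = 1/140, 1/5 · 3/56 = 3/280, 1/5 · 3/70 = 3/350, 1/5 · 1/56 = 1/280, 1/5 · 0 = 0; summing to 3/100.
Hence P(r = 2 | data) = (1/140) / (3/100) = 5/21.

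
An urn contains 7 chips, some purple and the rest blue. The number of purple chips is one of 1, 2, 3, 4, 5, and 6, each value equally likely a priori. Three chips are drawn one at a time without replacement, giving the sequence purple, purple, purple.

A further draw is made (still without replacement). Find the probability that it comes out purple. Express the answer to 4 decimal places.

The likelihood of the observed sequence under each hypothesis: P(data | r = 1) = (1/7)(0/6) = 0; P(data | r = 2) = (2/7)(1/6)(0/5) = 0; P(data | r = 3) = (3/7)(2/6)(1/5) = 1/35; P(data | r = 4) = (4/7)(3/6)(2/5) = 4/35; P(data | r = 5) = (5/7)(4/6)(3/5) = 2/7; P(data | r = 6) = (6/7)(5/6)(4/5) = 4/7.
Weighting by the prior gives 1/6 · 0 = 0, 1/6 · 0 = 0, 1/6 · 1/35 = 1/210, 1/6 · 4/35 = 2/105, 1/6 · 2/7 = 1/21, 1/6 · 4/7 = 2/21; summing to 1/6.
Normalising, the posterior is P(r = 1 | data) = 0, P(r = 2 | data) = 0, P(r = 3 | data) = 1/35, P(r = 4 | data) = 4/35, P(r = 5 | data) = 2/7, P(r = 6 | data) = 4/7.
So P(purple next | data) = Σ P(purple next | H) P(H | data) = (0)(1/35) + (1/4)(4/35) + (1/2)(2/7) + (3/4)(4/7) = 3/5.

0.6000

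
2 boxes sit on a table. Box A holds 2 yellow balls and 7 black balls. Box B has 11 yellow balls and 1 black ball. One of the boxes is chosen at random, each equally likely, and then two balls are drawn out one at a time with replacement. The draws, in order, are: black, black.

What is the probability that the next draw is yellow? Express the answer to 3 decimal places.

0.230

The likelihood of the observed sequence under each hypothesis: P(data | box A) = (7/9)(7/9) = 0.60494; P(data | box B) = (1/12)(1/12) = 0.0069444.
Weighting by the prior gives 1/2 · 0.60494 = 0.30247, 1/2 · 0.0069444 = 0.0034722; these sum to 0.30594.
Dividing through by the total gives posterior P(box A | data) = 0.98865, P(box B | data) = 0.011349.
The predictive probability is P(yellow next | data) = (2/9)(0.98865) + (11/12)(0.011349) = 0.2301.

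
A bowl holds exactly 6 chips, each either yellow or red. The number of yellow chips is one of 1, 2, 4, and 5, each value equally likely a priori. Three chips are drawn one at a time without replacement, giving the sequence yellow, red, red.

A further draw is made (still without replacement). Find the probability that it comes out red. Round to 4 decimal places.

0.6923

Under each hypothesis, the probability of the observed sequence is: P(data | r = 1) = (1/6)(5/5)(4/4) = 1/6; P(data | r = 2) = (2/6)(4/5)(3/4) = 1/5; P(data | r = 4) = (4/6)(2/5)(1/4) = 1/15; P(data | r = 5) = (5/6)(1/5)(0/4) = 0.
Multiplying each by its prior: 1/4 · 1/6 = 1/24, 1/4 · 1/5 = 1/20, 1/4 · 1/15 = 1/60, 1/4 · 0 = 0; summing to 13/120.
The posterior is then P(r = 1 | data) = 5/13, P(r = 2 | data) = 6/13, P(r = 4 | data) = 2/13, P(r = 5 | data) = 0.
The predictive probability is P(red next | data) = (1)(5/13) + (2/3)(6/13) + (0)(2/13) = 9/13.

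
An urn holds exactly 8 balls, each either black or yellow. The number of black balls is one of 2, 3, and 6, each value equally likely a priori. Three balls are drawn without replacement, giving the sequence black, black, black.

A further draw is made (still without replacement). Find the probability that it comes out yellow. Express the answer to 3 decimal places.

0.429

Under each hypothesis, the probability of the observed sequence is: P(data | r = 2) = (2/8)(1/7)(0/6) = 0; P(data | r = 3) = (3/8)(2/7)(1/6) = 1/56; P(data | r = 6) = (6/8)(5/7)(4/6) = 5/14.
The prior-weighted likelihoods are 1/3 · 0 = 0, 1/3 · 1/56 = 1/168, 1/3 · 5/14 = 5/42; these sum to 1/8.
Normalising, the posterior is P(r = 2 | data) = 0, P(r = 3 | data) = 1/21, P(r = 6 | data) = 20/21.
Averaging over the posterior, P(yellow next | data) = (1)(1/21) + (2/5)(20/21) = 3/7.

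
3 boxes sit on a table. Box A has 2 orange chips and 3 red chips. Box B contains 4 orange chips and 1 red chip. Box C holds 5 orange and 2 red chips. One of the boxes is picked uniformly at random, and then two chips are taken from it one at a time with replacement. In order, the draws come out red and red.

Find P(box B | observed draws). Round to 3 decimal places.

The likelihood of the observed sequence under each hypothesis: P(data | box A) = (3/5)(3/5) = 9/25; P(data | box B) = (1/5)(1/5) = 1/25; P(data | box C) = (2/7)(2/7) = 4/49.
Weighting by the prior gives 1/3 · 9/25 = 3/25, 1/3 · 1/25 = 1/75, 1/3 · 4/49 = 4/147; summing to 118/735.
Hence P(box B | data) = (1/75) / (118/735) = 49/590.

0.083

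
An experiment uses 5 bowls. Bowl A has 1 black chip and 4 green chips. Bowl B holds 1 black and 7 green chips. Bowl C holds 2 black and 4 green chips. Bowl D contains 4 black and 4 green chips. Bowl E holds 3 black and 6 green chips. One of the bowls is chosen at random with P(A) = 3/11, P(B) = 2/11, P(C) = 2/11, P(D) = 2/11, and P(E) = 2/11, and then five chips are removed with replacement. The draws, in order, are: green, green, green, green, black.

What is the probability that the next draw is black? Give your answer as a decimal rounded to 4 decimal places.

0.2597

The likelihood of the observed sequence under each hypothesis: P(data | bowl A) = (4/5)(4/5)(4/5)(4/5)(1/5) = 0.08192; P(data | bowl B) = (7/8)(7/8)(7/8)(7/8)(1/8) = 0.073273; P(data | bowl C) = (4/6)(4/6)(4/6)(4/6)(2/6) = 0.065844; P(data | bowl D) = (4/8)(4/8)(4/8)(4/8)(4/8) = 0.03125; P(data | bowl E) = (6/9)(6/9)(6/9)(6/9)(3/9) = 0.065844.
Multiplying each by its prior: 3/11 · 0.08192 = 0.022342, 2/11 · 0.073273 = 0.013322, 2/11 · 0.065844 = 0.011972, 2/11 · 0.03125 = 0.0056818, 2/11 · 0.065844 = 0.011972; with total 0.065289.
Dividing through by the total gives posterior P(bowl A | data) = 0.3422, P(bowl B | data) = 0.20405, P(bowl C | data) = 0.18336, P(bowl D | data) = 0.087026, P(bowl E | data) = 0.18336.
Averaging over the posterior, P(black next | data) = (1/5)(0.3422) + (1/8)(0.20405) + (1/3)(0.18336) + (1/2)(0.087026) + (1/3)(0.18336) = 0.2597.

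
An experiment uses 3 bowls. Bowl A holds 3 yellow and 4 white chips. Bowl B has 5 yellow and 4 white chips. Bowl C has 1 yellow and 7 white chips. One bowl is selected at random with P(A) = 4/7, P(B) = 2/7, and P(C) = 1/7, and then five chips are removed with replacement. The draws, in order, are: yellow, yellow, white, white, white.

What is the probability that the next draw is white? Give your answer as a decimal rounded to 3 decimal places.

0.553

The likelihood of the observed sequence under each hypothesis: P(data | bowl A) = (3/7)(3/7)(4/7)(4/7)(4/7) = 0.034271; P(data | bowl B) = (5/9)(5/9)(4/9)(4/9)(4/9) = 0.027096; P(data | bowl C) = (1/8)(1/8)(7/8)(7/8)(7/8) = 0.010468.
Weighting by the prior gives 4/7 · 0.034271 = 0.019584, 2/7 · 0.027096 = 0.0077418, 1/7 · 0.010468 = 0.0014954; with total 0.028821.
Normalising, the posterior is P(bowl A | data) = 0.6795, P(bowl B | data) = 0.26862, P(bowl C | data) = 0.051885.
So P(white next | data) = Σ P(white next | H) P(H | data) = (4/7)(0.6795) + (4/9)(0.26862) + (7/8)(0.051885) = 0.55307.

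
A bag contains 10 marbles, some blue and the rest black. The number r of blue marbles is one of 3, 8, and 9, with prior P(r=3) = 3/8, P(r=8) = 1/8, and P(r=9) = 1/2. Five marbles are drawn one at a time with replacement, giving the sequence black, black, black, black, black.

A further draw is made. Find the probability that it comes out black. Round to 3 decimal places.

0.700

For each hypothesis, P(data | H) works out to: P(data | r = 3) = (7/10)(7/10)(7/10)(7/10)(7/10) = 0.16807; P(data | r = 8) = (2/10)(2/10)(2/10)(2/10)(2/10) = 0.00032; P(data | r = 9) = (1/10)(1/10)(1/10)(1/10)(1/10) = 1e-05.
Multiplying each by its prior: 3/8 · 0.16807 = 0.063026, 1/8 · 0.00032 = 4e-05, 1/2 · 1e-05 = 5e-06; with total 0.063071.
Normalising, the posterior is P(r = 3 | data) = 0.99929, P(r = 8 | data) = 0.0006342, P(r = 9 | data) = 7.9275e-05.
So P(black next | data) = Σ P(black next | H) P(H | data) = (7/10)(0.99929) + (1/5)(0.0006342) + (1/10)(7.9275e-05) = 0.69964.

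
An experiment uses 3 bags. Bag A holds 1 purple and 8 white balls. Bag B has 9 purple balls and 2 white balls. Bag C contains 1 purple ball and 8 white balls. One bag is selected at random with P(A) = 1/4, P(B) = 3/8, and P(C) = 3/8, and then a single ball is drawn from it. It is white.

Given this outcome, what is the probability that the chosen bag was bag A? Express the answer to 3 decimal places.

0.356

Compute the likelihood of this draw for each case: P(data | bag A) = (8/9) = 8/9; P(data | bag B) = (2/11) = 2/11; P(data | bag C) = (8/9) = 8/9.
Weighting by the prior gives 1/4 · 8/9 = 2/9, 3/8 · 2/11 = 3/44, 3/8 · 8/9 = 1/3; summing to 247/396.
So P(bag A | data) = (2/9) / (247/396) = 88/247.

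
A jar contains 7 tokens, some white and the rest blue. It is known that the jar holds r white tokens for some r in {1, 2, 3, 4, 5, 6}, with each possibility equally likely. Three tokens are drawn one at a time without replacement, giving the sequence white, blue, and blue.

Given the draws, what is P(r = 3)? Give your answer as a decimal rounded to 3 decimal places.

Under each hypothesis, the probability of the observed sequence is: P(data | r = 1) = (1/7)(6/6)(5/5) = 1/7; P(data | r = 2) = (2/7)(5/6)(4/5) = 4/21; P(data | r = 3) = (3/7)(4/6)(3/5) = 6/35; P(data | r = 4) = (4/7)(3/6)(2/5) = 4/35; P(data | r = 5) = (5/7)(2/6)(1/5) = 1/21; P(data | r = 6) = (6/7)(1/6)(0/5) = 0.
The prior-weighted likelihoods are 1/6 · 1/7 = 1/42, 1/6 · 4/21 = 2/63, 1/6 · 6/35 = 1/35, 1/6 · 4/35 = 2/105, 1/6 · 1/21 = 1/126, 1/6 · 0 = 0; with total 1/9.
Hence P(r = 3 | data) = (1/35) / (1/9) = 9/35.

0.257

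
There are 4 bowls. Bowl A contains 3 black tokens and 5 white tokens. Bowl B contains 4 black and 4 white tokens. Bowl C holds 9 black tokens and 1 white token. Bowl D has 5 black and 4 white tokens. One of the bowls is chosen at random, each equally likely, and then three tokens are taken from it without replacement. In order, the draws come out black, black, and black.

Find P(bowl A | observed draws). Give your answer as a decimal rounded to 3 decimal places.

The likelihood of the observed sequence under each hypothesis: P(data | bowl A) = (3/8)(2/7)(1/6) = 1/56; P(data | bowl B) = (4/8)(3/7)(2/6) = 1/14; P(data | bowl C) = (9/10)(8/9)(7/8) = 7/10; P(data | bowl D) = (5/9)(4/8)(3/7) = 5/42.
Multiplying each by its prior: 1/4 · 1/56 = 1/224, 1/4 · 1/14 = 1/56, 1/4 · 7/10 = 7/40, 1/4 · 5/42 = 5/168; these sum to 109/480.
So P(bowl A | data) = (1/224) / (109/480) = 15/763.

0.020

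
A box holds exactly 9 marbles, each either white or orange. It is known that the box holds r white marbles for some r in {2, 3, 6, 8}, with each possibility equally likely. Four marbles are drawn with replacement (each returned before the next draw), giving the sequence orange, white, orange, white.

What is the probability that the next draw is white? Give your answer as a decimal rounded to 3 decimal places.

0.467

Under each hypothesis, the probability of the observed sequence is: P(data | r = 2) = (7/9)(2/9)(7/9)(2/9) = 0.029873; P(data | r = 3) = (6/9)(3/9)(6/9)(3/9) = 0.049383; P(data | r = 6) = (3/9)(6/9)(3/9)(6/9) = 0.049383; P(data | r = 8) = (1/9)(8/9)(1/9)(8/9) = 0.0097546.
Multiplying each by its prior: 1/4 · 0.029873 = 0.0074684, 1/4 · 0.049383 = 0.012346, 1/4 · 0.049383 = 0.012346, 1/4 · 0.0097546 = 0.0024387; with total 0.034598.
The posterior is then P(r = 2 | data) = 0.21586, P(r = 3 | data) = 0.35683, P(r = 6 | data) = 0.35683, P(r = 8 | data) = 0.070485.
Averaging over the posterior, P(white next | data) = (2/9)(0.21586) + (1/3)(0.35683) + (2/3)(0.35683) + (8/9)(0.070485) = 0.46745.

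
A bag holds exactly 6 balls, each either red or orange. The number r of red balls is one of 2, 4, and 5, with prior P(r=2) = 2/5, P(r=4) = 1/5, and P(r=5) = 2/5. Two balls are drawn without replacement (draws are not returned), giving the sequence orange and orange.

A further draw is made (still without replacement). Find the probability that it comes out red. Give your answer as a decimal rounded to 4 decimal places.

0.5385

For each hypothesis, P(data | H) works out to: P(data | r = 2) = (4/6)(3/5) = 2/5; P(data | r = 4) = (2/6)(1/5) = 1/15; P(data | r = 5) = (1/6)(0/5) = 0.
The prior-weighted likelihoods are 2/5 · 2/5 = 4/25, 1/5 · 1/15 = 1/75, 2/5 · 0 = 0; with total 13/75.
Normalising, the posterior is P(r = 2 | data) = 12/13, P(r = 4 | data) = 1/13, P(r = 5 | data) = 0.
The predictive probability is P(red next | data) = (1/2)(12/13) + (1)(1/13) = 7/13.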